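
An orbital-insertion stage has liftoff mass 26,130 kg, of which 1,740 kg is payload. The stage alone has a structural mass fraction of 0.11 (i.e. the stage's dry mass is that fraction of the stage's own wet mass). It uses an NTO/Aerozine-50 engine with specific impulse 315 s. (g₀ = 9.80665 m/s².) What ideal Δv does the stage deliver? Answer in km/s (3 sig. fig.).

Δv ≈ 5.49 km/s

Stage wet mass = m₀ − payload = 26,130 − 1,740 = 24,390 kg.
Stage dry mass = ε × stage wet mass = 0.11 × 24,390 = 2,682.9 kg.
Burnout mass m_f = stage dry + payload = 2,682.9 + 1,740 = 4,422.9 kg.
v_e = Isp · g₀ = 315 × 9.80665 = 3089.1 m/s.
Δv = v_e · ln(26,130/4,422.9) = 3089.1 × ln(5.908) = 3089.1 × 1.7763 ≈ 5487 m/s.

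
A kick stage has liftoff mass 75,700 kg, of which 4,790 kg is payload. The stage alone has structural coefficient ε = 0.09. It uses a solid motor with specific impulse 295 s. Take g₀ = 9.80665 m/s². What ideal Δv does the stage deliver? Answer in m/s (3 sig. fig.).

Stage wet mass = m₀ − payload = 75,700 − 4,790 = 70,910 kg.
Stage dry mass = ε × stage wet mass = 0.09 × 70,910 = 6,381.9 kg.
Burnout mass m_f = stage dry + payload = 6,381.9 + 4,790 = 11,171.9 kg.
v_e = Isp · g₀ = 295 × 9.80665 = 2893.0 m/s.
Δv = v_e · ln(75,700/11,171.9) = 2893.0 × ln(6.776) = 2893.0 × 1.9134 ≈ 5535 m/s.

Δv ≈ 5540 m/s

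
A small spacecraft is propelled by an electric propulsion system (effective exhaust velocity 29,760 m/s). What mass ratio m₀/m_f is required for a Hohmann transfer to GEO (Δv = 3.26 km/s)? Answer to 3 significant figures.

mass ratio ≈ 1.12

From the ideal rocket equation, m₀/m_f = exp(Δv / v_e) = exp(3260 / 29760.0) = exp(0.1095) = 1.1158.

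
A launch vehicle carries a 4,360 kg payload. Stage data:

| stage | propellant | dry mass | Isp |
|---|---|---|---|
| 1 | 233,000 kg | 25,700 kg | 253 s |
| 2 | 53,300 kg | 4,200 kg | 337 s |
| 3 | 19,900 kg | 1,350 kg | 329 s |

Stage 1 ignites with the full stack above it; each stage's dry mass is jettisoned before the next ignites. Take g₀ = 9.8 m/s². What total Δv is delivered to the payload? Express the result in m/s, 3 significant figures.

Δv ≈ 11100 m/s

Ignition mass of stage 1 = 233,000+25,700 + 53,300+4,200 + 19,900+1,350 + 4,360 = 341,810 kg.
Stage 1: m₀ = 341,810 kg, m_f = 341,810 − 233,000 = 108,810 kg; Δv = 253×9.8×ln(3.141) = 2479.4×1.1447 ≈ 2838 m/s.
Stage 2: m₀ = 83,110 kg, m_f = 83,110 − 53,300 = 29,810 kg; Δv = 337×9.8×ln(2.788) = 3302.6×1.0253 ≈ 3386 m/s.
Stage 3: m₀ = 25,610 kg, m_f = 25,610 − 19,900 = 5,710 kg; Δv = 329×9.8×ln(4.485) = 3224.2×1.5008 ≈ 4839 m/s.
Total Δv = 2838 + 3386 + 4839 = 11063 m/s.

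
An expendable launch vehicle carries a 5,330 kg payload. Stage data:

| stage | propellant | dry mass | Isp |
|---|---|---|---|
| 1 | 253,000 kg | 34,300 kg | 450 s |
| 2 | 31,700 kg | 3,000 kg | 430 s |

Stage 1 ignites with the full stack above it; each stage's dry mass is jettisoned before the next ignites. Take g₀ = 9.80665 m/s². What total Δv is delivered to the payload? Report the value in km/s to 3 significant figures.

Δv ≈ 13.2 km/s

Ignition mass of stage 1 = 253,000+34,300 + 31,700+3,000 + 5,330 = 327,330 kg.
Stage 1: m₀ = 327,330 kg, m_f = 327,330 − 253,000 = 74,330 kg; Δv = 450×9.80665×ln(4.404) = 4413.0×1.4825 ≈ 6542 m/s.
Stage 2: m₀ = 40,030 kg, m_f = 40,030 − 31,700 = 8,330 kg; Δv = 430×9.80665×ln(4.806) = 4216.9×1.5698 ≈ 6619 m/s.
Total Δv = 6542 + 6619 = 13161 m/s.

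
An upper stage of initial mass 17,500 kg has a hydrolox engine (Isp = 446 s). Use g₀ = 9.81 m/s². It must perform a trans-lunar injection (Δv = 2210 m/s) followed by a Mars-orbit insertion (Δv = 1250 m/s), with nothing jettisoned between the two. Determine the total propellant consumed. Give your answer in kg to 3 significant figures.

total propellant consumed ≈ 9560 kg

v_e = Isp · g₀ = 446 × 9.81 = 4375.3 m/s.
After the first burn: m = 17500 × exp(−2210/4375.3) = 17500 × 0.60344 = 10,560.2 kg.
After the second burn: m = 10,560.2 × exp(−1250/4375.3) = 10,560.2 × 0.75149 = 7,935.88 kg.
Total propellant = m₀ − m_final = 17500 − 7,935.88 = 9,564.12 kg.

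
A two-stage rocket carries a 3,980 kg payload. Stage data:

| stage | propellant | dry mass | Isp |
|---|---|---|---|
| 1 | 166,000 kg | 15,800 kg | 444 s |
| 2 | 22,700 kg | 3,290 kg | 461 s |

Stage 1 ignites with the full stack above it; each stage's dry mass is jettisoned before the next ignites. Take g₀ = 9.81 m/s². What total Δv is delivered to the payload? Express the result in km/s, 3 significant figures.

Δv ≈ 13.1 km/s

Ignition mass of stage 1 = 166,000+15,800 + 22,700+3,290 + 3,980 = 211,770 kg.
Stage 1: m₀ = 211,770 kg, m_f = 211,770 − 166,000 = 45,770 kg; Δv = 444×9.81×ln(4.627) = 4355.6×1.5319 ≈ 6672 m/s.
Stage 2: m₀ = 29,970 kg, m_f = 29,970 − 22,700 = 7,270 kg; Δv = 461×9.81×ln(4.122) = 4522.4×1.4164 ≈ 6406 m/s.
Total Δv = 6672 + 6406 = 13078 m/s.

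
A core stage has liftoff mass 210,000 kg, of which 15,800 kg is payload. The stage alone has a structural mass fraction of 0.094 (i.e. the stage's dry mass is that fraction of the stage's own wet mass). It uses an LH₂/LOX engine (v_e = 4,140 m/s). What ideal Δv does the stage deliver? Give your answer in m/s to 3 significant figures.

Stage wet mass = m₀ − payload = 210,000 − 15,800 = 194,200 kg.
Stage dry mass = ε × stage wet mass = 0.094 × 194,200 = 18,254.8 kg.
Burnout mass m_f = stage dry + payload = 18,254.8 + 15,800 = 34,054.8 kg.
Using Δv = v_e ln(m₀/m_f): Δv = v_e · ln(210,000/34,054.8) = 4140.0 × ln(6.167) = 4140.0 × 1.8191 ≈ 7531 m/s.

Δv ≈ 7530 m/s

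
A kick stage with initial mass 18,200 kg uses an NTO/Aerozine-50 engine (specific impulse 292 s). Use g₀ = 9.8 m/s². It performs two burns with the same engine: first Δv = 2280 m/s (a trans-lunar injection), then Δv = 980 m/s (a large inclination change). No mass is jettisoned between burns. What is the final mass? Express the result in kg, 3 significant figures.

v_e = Isp · g₀ = 292 × 9.8 = 2861.6 m/s.
After the first burn: m = 18200 × exp(−2280/2861.6) = 18200 × 0.45079 = 8,204.38 kg.
After the second burn: m = 8,204.38 × exp(−980/2861.6) = 8,204.38 × 0.71002 = 5,825.27 kg.

final mass ≈ 5830 kg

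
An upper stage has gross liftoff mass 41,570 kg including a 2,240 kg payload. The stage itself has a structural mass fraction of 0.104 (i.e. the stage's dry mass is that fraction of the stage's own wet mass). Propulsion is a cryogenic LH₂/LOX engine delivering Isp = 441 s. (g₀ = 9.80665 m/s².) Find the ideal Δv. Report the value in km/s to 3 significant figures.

Δv ≈ 8.14 km/s

Stage wet mass = m₀ − payload = 41,570 − 2,240 = 39,330 kg.
Stage dry mass = ε × stage wet mass = 0.104 × 39,330 = 4,090.32 kg.
Burnout mass m_f = stage dry + payload = 4,090.32 + 2,240 = 6,330.32 kg.
v_e = Isp · g₀ = 441 × 9.80665 = 4324.7 m/s.
Using Δv = v_e ln(m₀/m_f): Δv = v_e · ln(41,570/6,330.32) = 4324.7 × ln(6.567) = 4324.7 × 1.8820 ≈ 8139 m/s.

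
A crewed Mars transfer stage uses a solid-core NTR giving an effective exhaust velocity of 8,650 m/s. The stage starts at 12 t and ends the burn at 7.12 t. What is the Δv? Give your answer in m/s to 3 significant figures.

Δv ≈ 4520 m/s

Δv = v_e · ln(m₀/m_f) = 8650.0 × ln(1.685) = 8650.0 × 0.5220 ≈ 4515.3 m/s.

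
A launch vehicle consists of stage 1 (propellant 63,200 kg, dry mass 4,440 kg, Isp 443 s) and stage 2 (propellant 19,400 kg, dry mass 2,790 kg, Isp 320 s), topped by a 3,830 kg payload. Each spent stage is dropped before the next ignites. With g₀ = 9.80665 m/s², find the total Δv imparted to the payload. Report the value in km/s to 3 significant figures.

Ignition mass of stage 1 = 63,200+4,440 + 19,400+2,790 + 3,830 = 93,660 kg.
Stage 1: m₀ = 93,660 kg, m_f = 93,660 − 63,200 = 30,460 kg; Δv = 443×9.80665×ln(3.075) = 4344.3×1.1233 ≈ 4880 m/s.
Stage 2: m₀ = 26,020 kg, m_f = 26,020 − 19,400 = 6,620 kg; Δv = 320×9.80665×ln(3.931) = 3138.1×1.3688 ≈ 4295 m/s.
Total Δv = 4880 + 4295 = 9175 m/s.

Δv ≈ 9.18 km/s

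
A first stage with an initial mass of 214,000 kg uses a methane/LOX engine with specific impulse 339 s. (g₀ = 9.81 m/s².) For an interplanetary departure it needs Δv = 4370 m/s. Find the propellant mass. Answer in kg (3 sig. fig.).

propellant mass ≈ 156000 kg

v_e = Isp · g₀ = 339 × 9.81 = 3325.6 m/s.
By the Tsiolkovsky rocket equation, m₀/m_f = exp(Δv / v_e) = exp(4370 / 3325.6) = exp(1.3141) = 3.7212.
m_f = 214,000 / 3.7212 = 57,508.3 kg, so propellant = m₀ − m_f = 214,000 − 57,508.3 = 156,491.7 kg.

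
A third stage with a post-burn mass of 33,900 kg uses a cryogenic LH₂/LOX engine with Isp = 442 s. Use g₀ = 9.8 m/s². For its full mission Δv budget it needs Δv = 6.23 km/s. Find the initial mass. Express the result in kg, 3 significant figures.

v_e = Isp · g₀ = 442 × 9.8 = 4331.6 m/s.
Rocket equation: m₀/m_f = exp(Δv / v_e) = exp(6230 / 4331.6) = exp(1.4383) = 4.2134.
m₀ = m_f × 4.2134 = 33,900 × 4.2134 = 142,834 kg.

initial mass ≈ 143000 kg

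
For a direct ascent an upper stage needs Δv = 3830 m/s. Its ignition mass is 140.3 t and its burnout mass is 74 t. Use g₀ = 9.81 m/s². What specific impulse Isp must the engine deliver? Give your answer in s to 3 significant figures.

Isp ≈ 610 s

ln(m₀/m_f) = ln(140300/74000) = ln(1.896) = 0.6397.
v_e = Δv / ln(m₀/m_f) = 3830 / 0.6397 = 5987.0 m/s.
Isp = v_e / g₀ = 5987.0 / 9.81 = 610.3 s.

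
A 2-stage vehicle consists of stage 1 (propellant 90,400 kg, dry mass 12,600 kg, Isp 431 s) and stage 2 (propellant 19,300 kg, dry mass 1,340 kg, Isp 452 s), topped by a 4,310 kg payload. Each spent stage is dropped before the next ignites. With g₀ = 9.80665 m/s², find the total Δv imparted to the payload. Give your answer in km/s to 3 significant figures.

Ignition mass of stage 1 = 90,400+12,600 + 19,300+1,340 + 4,310 = 127,950 kg.
Stage 1: m₀ = 127,950 kg, m_f = 127,950 − 90,400 = 37,550 kg; Δv = 431×9.80665×ln(3.407) = 4226.7×1.2260 ≈ 5182 m/s.
Stage 2: m₀ = 24,950 kg, m_f = 24,950 − 19,300 = 5,650 kg; Δv = 452×9.80665×ln(4.416) = 4432.6×1.4852 ≈ 6583 m/s.
Total Δv = 5182 + 6583 = 11765 m/s.

Δv ≈ 11.8 km/s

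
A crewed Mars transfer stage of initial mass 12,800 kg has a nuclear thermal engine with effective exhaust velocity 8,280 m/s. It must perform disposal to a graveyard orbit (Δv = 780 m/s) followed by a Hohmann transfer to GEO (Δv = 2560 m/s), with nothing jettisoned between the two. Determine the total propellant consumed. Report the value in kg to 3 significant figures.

After the first burn: m = 12800 × exp(−780/8280.0) = 12800 × 0.91010 = 11,649.3 kg.
After the second burn: m = 11,649.3 × exp(−2560/8280.0) = 11,649.3 × 0.73405 = 8,551.17 kg.
Total propellant = m₀ − m_final = 12800 − 8,551.17 = 4,248.83 kg.

total propellant consumed ≈ 4250 kg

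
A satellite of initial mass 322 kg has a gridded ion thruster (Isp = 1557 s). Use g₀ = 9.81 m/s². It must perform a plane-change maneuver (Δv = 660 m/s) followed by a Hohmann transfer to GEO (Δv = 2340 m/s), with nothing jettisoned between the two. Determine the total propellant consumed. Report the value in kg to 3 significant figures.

v_e = Isp · g₀ = 1557 × 9.81 = 15274.2 m/s.
After the first burn: m = 322 × exp(−660/15274.2) = 322 × 0.95771 = 308.383 kg.
After the second burn: m = 308.383 × exp(−2340/15274.2) = 308.383 × 0.85796 = 264.58 kg.
Total propellant = m₀ − m_final = 322 − 264.58 = 57.42 kg.

total propellant consumed ≈ 57.4 kg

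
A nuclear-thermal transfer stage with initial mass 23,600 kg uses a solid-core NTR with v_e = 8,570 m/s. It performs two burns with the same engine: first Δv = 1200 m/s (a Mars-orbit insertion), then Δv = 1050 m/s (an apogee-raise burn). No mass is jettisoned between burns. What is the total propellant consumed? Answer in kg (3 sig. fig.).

total propellant consumed ≈ 5450 kg

After the first burn: m = 23600 × exp(−1200/8570.0) = 23600 × 0.86934 = 20,516.4 kg.
After the second burn: m = 20,516.4 × exp(−1050/8570.0) = 20,516.4 × 0.88469 = 18,150.7 kg.
Total propellant = m₀ − m_final = 23600 − 18,150.7 = 5,449.3 kg.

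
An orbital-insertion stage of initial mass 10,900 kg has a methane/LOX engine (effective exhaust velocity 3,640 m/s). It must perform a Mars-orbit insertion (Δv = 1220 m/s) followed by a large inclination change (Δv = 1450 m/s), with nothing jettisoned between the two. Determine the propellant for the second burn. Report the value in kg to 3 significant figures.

propellant for the second burn ≈ 2560 kg

After the first burn: m = 10900 × exp(−1220/3640.0) = 10900 × 0.71522 = 7,795.9 kg.
After the second burn: m = 7,795.9 × exp(−1450/3640.0) = 7,795.9 × 0.67143 = 5,234.4 kg.
Second-burn propellant = 7,795.9 − 5,234.4 = 2,561.5 kg.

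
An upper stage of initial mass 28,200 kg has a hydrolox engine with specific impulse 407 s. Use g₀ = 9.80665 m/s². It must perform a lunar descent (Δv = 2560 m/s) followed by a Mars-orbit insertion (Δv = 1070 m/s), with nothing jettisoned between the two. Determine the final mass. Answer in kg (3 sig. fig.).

v_e = Isp · g₀ = 407 × 9.80665 = 3991.3 m/s.
After the first burn: m = 28200 × exp(−2560/3991.3) = 28200 × 0.52656 = 14,849 kg.
After the second burn: m = 14,849 × exp(−1070/3991.3) = 14,849 × 0.76484 = 11,357.1 kg.

final mass ≈ 11400 kg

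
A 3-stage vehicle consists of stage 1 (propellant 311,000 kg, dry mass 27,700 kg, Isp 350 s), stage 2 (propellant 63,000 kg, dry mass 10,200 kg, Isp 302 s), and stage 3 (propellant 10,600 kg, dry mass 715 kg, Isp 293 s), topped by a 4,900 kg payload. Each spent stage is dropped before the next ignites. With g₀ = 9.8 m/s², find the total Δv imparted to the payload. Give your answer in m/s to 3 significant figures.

Ignition mass of stage 1 = 311,000+27,700 + 63,000+10,200 + 10,600+715 + 4,900 = 428,115 kg.
Stage 1: m₀ = 428,115 kg, m_f = 428,115 − 311,000 = 117,115 kg; Δv = 350×9.8×ln(3.656) = 3430.0×1.2962 ≈ 4446 m/s.
Stage 2: m₀ = 89,415 kg, m_f = 89,415 − 63,000 = 26,415 kg; Δv = 302×9.8×ln(3.385) = 2959.6×1.2194 ≈ 3609 m/s.
Stage 3: m₀ = 16,215 kg, m_f = 16,215 − 10,600 = 5,615 kg; Δv = 293×9.8×ln(2.888) = 2871.4×1.0605 ≈ 3045 m/s.
Total Δv = 4446 + 3609 + 3045 = 11100 m/s.

Δv ≈ 11100 m/s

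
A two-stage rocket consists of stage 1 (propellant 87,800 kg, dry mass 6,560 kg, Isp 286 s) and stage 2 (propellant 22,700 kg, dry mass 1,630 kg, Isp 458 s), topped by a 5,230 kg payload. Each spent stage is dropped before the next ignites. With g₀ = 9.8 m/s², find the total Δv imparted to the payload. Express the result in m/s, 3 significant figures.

Δv ≈ 10000 m/s

Ignition mass of stage 1 = 87,800+6,560 + 22,700+1,630 + 5,230 = 123,920 kg.
Stage 1: m₀ = 123,920 kg, m_f = 123,920 − 87,800 = 36,120 kg; Δv = 286×9.8×ln(3.431) = 2802.8×1.2328 ≈ 3455 m/s.
Stage 2: m₀ = 29,560 kg, m_f = 29,560 − 22,700 = 6,860 kg; Δv = 458×9.8×ln(4.309) = 4488.4×1.4607 ≈ 6556 m/s.
Total Δv = 3455 + 6556 = 10011 m/s.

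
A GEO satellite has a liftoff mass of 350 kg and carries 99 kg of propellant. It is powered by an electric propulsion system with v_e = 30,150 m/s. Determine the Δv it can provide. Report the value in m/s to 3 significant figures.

m_f = m₀ − m_prop = 350 − 99 = 251 kg.
From the ideal rocket equation, Δv = v_e · ln(m₀/m_f) = 30150.0 × ln(1.394) = 30150.0 × 0.3325 ≈ 10024.3 m/s.

Δv ≈ 10000 m/s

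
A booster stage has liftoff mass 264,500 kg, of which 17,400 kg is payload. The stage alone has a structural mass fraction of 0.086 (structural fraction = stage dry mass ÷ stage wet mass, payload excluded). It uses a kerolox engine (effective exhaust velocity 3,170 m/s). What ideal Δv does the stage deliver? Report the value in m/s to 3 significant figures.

Δv ≈ 6100 m/s

Stage wet mass = m₀ − payload = 264,500 − 17,400 = 247,100 kg.
Stage dry mass = ε × stage wet mass = 0.086 × 247,100 = 21,250.6 kg.
Burnout mass m_f = stage dry + payload = 21,250.6 + 17,400 = 38,650.6 kg.
Δv = v_e · ln(264,500/38,650.6) = 3170.0 × ln(6.843) = 3170.0 × 1.9233 ≈ 6097 m/s.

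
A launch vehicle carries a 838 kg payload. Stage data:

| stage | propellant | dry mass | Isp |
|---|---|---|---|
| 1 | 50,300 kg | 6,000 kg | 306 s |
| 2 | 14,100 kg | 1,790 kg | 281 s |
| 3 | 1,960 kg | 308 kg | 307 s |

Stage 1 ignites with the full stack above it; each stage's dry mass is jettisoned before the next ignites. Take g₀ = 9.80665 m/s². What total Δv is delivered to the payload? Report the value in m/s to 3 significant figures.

Δv ≈ 10000 m/s

Ignition mass of stage 1 = 50,300+6,000 + 14,100+1,790 + 1,960+308 + 838 = 75,296 kg.
Stage 1: m₀ = 75,296 kg, m_f = 75,296 − 50,300 = 24,996 kg; Δv = 306×9.80665×ln(3.012) = 3000.8×1.1027 ≈ 3309 m/s.
Stage 2: m₀ = 18,996 kg, m_f = 18,996 − 14,100 = 4,896 kg; Δv = 281×9.80665×ln(3.88) = 2755.7×1.3558 ≈ 3736 m/s.
Stage 3: m₀ = 3,106 kg, m_f = 3,106 − 1,960 = 1,146 kg; Δv = 307×9.80665×ln(2.71) = 3010.6×0.9971 ≈ 3002 m/s.
Total Δv = 3309 + 3736 + 3002 = 10047 m/s.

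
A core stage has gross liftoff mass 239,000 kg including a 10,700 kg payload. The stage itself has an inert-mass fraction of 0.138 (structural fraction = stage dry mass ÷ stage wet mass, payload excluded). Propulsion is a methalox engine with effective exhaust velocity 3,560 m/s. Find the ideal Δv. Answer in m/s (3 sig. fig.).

Stage wet mass = m₀ − payload = 239,000 − 10,700 = 228,300 kg.
Stage dry mass = ε × stage wet mass = 0.138 × 228,300 = 31,505.4 kg.
Burnout mass m_f = stage dry + payload = 31,505.4 + 10,700 = 42,205.4 kg.
By the Tsiolkovsky rocket equation, Δv = v_e · ln(239,000/42,205.4) = 3560.0 × ln(5.663) = 3560.0 × 1.7339 ≈ 6173 m/s.

Δv ≈ 6170 m/s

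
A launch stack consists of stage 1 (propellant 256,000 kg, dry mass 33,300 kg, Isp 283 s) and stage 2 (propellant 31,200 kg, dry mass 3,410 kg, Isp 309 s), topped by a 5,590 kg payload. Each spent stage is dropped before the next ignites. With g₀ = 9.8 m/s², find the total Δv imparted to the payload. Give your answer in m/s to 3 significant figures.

Δv ≈ 8690 m/s

Ignition mass of stage 1 = 256,000+33,300 + 31,200+3,410 + 5,590 = 329,500 kg.
Stage 1: m₀ = 329,500 kg, m_f = 329,500 − 256,000 = 73,500 kg; Δv = 283×9.8×ln(4.483) = 2773.4×1.5003 ≈ 4161 m/s.
Stage 2: m₀ = 40,200 kg, m_f = 40,200 − 31,200 = 9,000 kg; Δv = 309×9.8×ln(4.467) = 3028.2×1.4966 ≈ 4532 m/s.
Total Δv = 4161 + 4532 = 8693 m/s.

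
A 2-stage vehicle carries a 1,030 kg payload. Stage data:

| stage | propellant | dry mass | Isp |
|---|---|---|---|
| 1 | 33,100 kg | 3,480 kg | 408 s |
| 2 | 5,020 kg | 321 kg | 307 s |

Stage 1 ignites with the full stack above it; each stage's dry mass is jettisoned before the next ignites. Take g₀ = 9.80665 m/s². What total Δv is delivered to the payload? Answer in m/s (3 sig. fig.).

Ignition mass of stage 1 = 33,100+3,480 + 5,020+321 + 1,030 = 42,951 kg.
Stage 1: m₀ = 42,951 kg, m_f = 42,951 − 33,100 = 9,851 kg; Δv = 408×9.80665×ln(4.36) = 4001.1×1.4725 ≈ 5892 m/s.
Stage 2: m₀ = 6,371 kg, m_f = 6,371 − 5,020 = 1,351 kg; Δv = 307×9.80665×ln(4.716) = 3010.6×1.5509 ≈ 4669 m/s.
Total Δv = 5892 + 4669 = 10561 m/s.

Δv ≈ 10600 m/s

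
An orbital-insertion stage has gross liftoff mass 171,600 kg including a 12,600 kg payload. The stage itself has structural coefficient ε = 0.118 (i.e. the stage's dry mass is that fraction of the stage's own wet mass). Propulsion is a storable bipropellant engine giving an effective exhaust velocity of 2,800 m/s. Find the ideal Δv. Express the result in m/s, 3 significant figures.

Stage wet mass = m₀ − payload = 171,600 − 12,600 = 159,000 kg.
Stage dry mass = ε × stage wet mass = 0.118 × 159,000 = 18,762 kg.
Burnout mass m_f = stage dry + payload = 18,762 + 12,600 = 31,362 kg.
Rocket equation: Δv = v_e · ln(171,600/31,362) = 2800.0 × ln(5.472) = 2800.0 × 1.6996 ≈ 4759 m/s.

Δv ≈ 4760 m/s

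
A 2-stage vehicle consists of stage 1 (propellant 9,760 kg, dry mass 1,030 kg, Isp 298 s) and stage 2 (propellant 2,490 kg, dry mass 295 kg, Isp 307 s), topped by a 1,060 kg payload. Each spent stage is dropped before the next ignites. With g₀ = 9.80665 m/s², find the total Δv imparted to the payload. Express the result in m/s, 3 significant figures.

Δv ≈ 6350 m/s

Ignition mass of stage 1 = 9,760+1,030 + 2,490+295 + 1,060 = 14,635 kg.
Stage 1: m₀ = 14,635 kg, m_f = 14,635 − 9,760 = 4,875 kg; Δv = 298×9.80665×ln(3.002) = 2922.4×1.0993 ≈ 3213 m/s.
Stage 2: m₀ = 3,845 kg, m_f = 3,845 − 2,490 = 1,355 kg; Δv = 307×9.80665×ln(2.838) = 3010.6×1.0430 ≈ 3140 m/s.
Total Δv = 3213 + 3140 = 6353 m/s.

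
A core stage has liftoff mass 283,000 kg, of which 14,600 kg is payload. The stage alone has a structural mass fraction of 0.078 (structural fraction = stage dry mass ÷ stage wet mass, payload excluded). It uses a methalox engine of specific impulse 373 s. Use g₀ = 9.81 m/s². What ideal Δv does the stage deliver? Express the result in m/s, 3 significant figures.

Δv ≈ 7590 m/s

Stage wet mass = m₀ − payload = 283,000 − 14,600 = 268,400 kg.
Stage dry mass = ε × stage wet mass = 0.078 × 268,400 = 20,935.2 kg.
Burnout mass m_f = stage dry + payload = 20,935.2 + 14,600 = 35,535.2 kg.
v_e = Isp · g₀ = 373 × 9.81 = 3659.1 m/s.
Rocket equation: Δv = v_e · ln(283,000/35,535.2) = 3659.1 × ln(7.964) = 3659.1 × 2.0749 ≈ 7592 m/s.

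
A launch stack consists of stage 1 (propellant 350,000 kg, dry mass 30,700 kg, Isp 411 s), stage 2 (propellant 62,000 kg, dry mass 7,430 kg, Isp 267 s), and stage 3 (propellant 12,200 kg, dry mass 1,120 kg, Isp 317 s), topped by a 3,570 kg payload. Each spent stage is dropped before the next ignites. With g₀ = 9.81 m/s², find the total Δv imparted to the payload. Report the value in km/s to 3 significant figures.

Δv ≈ 12.9 km/s

Ignition mass of stage 1 = 350,000+30,700 + 62,000+7,430 + 12,200+1,120 + 3,570 = 467,020 kg.
Stage 1: m₀ = 467,020 kg, m_f = 467,020 − 350,000 = 117,020 kg; Δv = 411×9.81×ln(3.991) = 4031.9×1.3840 ≈ 5580 m/s.
Stage 2: m₀ = 86,320 kg, m_f = 86,320 − 62,000 = 24,320 kg; Δv = 267×9.81×ln(3.549) = 2619.3×1.2668 ≈ 3318 m/s.
Stage 3: m₀ = 16,890 kg, m_f = 16,890 − 12,200 = 4,690 kg; Δv = 317×9.81×ln(3.601) = 3109.8×1.2813 ≈ 3985 m/s.
Total Δv = 5580 + 3318 + 3985 = 12883 m/s.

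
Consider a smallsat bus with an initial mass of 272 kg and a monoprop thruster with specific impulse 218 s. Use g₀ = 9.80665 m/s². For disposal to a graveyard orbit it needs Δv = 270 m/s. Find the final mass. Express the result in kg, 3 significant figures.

v_e = Isp · g₀ = 218 × 9.80665 = 2137.8 m/s.
m₀/m_f = exp(Δv / v_e) = exp(270 / 2137.8) = exp(0.1263) = 1.1346.
m_f = m₀ / 1.1346 = 272 / 1.1346 = 239.732 kg.

final mass ≈ 240 kg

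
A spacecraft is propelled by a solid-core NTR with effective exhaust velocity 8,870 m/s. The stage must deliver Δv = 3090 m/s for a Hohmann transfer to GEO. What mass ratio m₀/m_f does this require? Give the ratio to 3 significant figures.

mass ratio ≈ 1.42

m₀/m_f = exp(Δv / v_e) = exp(3090 / 8870.0) = exp(0.3484) = 1.4167.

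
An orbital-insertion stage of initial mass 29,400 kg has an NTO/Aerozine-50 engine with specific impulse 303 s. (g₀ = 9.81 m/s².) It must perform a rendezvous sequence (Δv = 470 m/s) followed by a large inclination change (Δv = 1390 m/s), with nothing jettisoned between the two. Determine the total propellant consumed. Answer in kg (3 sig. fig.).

v_e = Isp · g₀ = 303 × 9.81 = 2972.4 m/s.
After the first burn: m = 29400 × exp(−470/2972.4) = 29400 × 0.85375 = 25,100.3 kg.
After the second burn: m = 25,100.3 × exp(−1390/2972.4) = 25,100.3 × 0.62648 = 15,724.8 kg.
Total propellant = m₀ − m_final = 29400 − 15,724.8 = 13,675.2 kg.

total propellant consumed ≈ 13700 kg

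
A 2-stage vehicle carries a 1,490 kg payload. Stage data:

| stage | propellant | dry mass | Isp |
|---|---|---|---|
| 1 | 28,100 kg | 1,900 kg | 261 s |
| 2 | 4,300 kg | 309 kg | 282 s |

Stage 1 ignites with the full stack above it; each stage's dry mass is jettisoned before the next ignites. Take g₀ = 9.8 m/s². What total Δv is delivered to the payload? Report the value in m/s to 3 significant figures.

Δv ≈ 7230 m/s

Ignition mass of stage 1 = 28,100+1,900 + 4,300+309 + 1,490 = 36,099 kg.
Stage 1: m₀ = 36,099 kg, m_f = 36,099 − 28,100 = 7,999 kg; Δv = 261×9.8×ln(4.513) = 2557.8×1.5069 ≈ 3854 m/s.
Stage 2: m₀ = 6,099 kg, m_f = 6,099 − 4,300 = 1,799 kg; Δv = 282×9.8×ln(3.39) = 2763.6×1.2209 ≈ 3374 m/s.
Total Δv = 3854 + 3374 = 7228 m/s.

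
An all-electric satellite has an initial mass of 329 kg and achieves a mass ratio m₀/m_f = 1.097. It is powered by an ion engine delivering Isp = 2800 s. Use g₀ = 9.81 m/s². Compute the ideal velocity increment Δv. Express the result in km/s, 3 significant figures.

v_e = Isp · g₀ = 2800 × 9.81 = 27468.0 m/s.
Δv = v_e · ln(1.097) = 27468.0 × 0.0926 ≈ 2543.0 m/s.

Δv ≈ 2.54 km/s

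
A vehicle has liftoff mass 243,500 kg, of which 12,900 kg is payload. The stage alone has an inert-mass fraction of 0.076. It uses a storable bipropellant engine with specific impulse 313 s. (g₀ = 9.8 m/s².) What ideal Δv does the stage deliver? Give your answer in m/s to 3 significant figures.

Δv ≈ 6380 m/s

Stage wet mass = m₀ − payload = 243,500 − 12,900 = 230,600 kg.
Stage dry mass = ε × stage wet mass = 0.076 × 230,600 = 17,525.6 kg.
Burnout mass m_f = stage dry + payload = 17,525.6 + 12,900 = 30,425.6 kg.
v_e = Isp · g₀ = 313 × 9.8 = 3067.4 m/s.
Δv = v_e · ln(243,500/30,425.6) = 3067.4 × ln(8.003) = 3067.4 × 2.0798 ≈ 6380 m/s.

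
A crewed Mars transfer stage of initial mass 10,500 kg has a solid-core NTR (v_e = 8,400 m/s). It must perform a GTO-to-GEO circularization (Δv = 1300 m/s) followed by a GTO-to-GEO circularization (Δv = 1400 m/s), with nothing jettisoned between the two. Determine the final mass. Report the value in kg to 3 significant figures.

After the first burn: m = 10500 × exp(−1300/8400.0) = 10500 × 0.85662 = 8,994.51 kg.
After the second burn: m = 8,994.51 × exp(−1400/8400.0) = 8,994.51 × 0.84648 = 7,613.67 kg.

final mass ≈ 7610 kg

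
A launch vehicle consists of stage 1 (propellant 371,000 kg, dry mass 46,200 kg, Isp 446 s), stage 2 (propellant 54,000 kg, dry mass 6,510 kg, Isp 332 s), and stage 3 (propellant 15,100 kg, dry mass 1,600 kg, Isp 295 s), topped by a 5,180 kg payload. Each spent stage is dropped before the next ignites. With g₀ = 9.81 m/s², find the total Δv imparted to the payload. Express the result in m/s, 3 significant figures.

Ignition mass of stage 1 = 371,000+46,200 + 54,000+6,510 + 15,100+1,600 + 5,180 = 499,590 kg.
Stage 1: m₀ = 499,590 kg, m_f = 499,590 − 371,000 = 128,590 kg; Δv = 446×9.81×ln(3.885) = 4375.3×1.3572 ≈ 5938 m/s.
Stage 2: m₀ = 82,390 kg, m_f = 82,390 − 54,000 = 28,390 kg; Δv = 332×9.81×ln(2.902) = 3256.9×1.0654 ≈ 3470 m/s.
Stage 3: m₀ = 21,880 kg, m_f = 21,880 − 15,100 = 6,780 kg; Δv = 295×9.81×ln(3.227) = 2894.0×1.1716 ≈ 3391 m/s.
Total Δv = 5938 + 3470 + 3391 = 12799 m/s.

Δv ≈ 12800 m/s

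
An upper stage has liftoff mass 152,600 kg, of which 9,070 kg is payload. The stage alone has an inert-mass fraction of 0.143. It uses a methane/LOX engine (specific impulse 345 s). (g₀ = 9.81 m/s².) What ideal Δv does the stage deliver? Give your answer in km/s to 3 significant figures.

Δv ≈ 5.55 km/s

Stage wet mass = m₀ − payload = 152,600 − 9,070 = 143,530 kg.
Stage dry mass = ε × stage wet mass = 0.143 × 143,530 = 20,524.8 kg.
Burnout mass m_f = stage dry + payload = 20,524.8 + 9,070 = 29,594.8 kg.
v_e = Isp · g₀ = 345 × 9.81 = 3384.5 m/s.
Using Δv = v_e ln(m₀/m_f): Δv = v_e · ln(152,600/29,594.8) = 3384.5 × ln(5.156) = 3384.5 × 1.6402 ≈ 5551 m/s.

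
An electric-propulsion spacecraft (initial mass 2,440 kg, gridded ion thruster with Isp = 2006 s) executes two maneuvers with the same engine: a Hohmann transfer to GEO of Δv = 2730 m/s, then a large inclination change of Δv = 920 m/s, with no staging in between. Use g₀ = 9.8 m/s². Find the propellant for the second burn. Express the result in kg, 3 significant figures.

v_e = Isp · g₀ = 2006 × 9.8 = 19658.8 m/s.
After the first burn: m = 2440 × exp(−2730/19658.8) = 2440 × 0.87034 = 2,123.63 kg.
After the second burn: m = 2,123.63 × exp(−920/19658.8) = 2,123.63 × 0.95428 = 2,026.54 kg.
Second-burn propellant = 2,123.63 − 2,026.54 = 97.09 kg.

propellant for the second burn ≈ 97.1 kg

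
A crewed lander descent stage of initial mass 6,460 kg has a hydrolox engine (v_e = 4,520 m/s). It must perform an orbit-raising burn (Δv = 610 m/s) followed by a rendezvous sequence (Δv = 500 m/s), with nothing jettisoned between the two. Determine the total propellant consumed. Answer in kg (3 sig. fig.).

total propellant consumed ≈ 1410 kg

After the first burn: m = 6460 × exp(−610/4520.0) = 6460 × 0.87375 = 5,644.43 kg.
After the second burn: m = 5,644.43 × exp(−500/4520.0) = 5,644.43 × 0.89528 = 5,053.35 kg.
Total propellant = m₀ − m_final = 6460 − 5,053.35 = 1,406.65 kg.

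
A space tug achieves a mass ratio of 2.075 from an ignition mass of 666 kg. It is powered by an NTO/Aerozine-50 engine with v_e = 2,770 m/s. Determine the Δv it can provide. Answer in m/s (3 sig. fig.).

Using Δv = v_e ln(m₀/m_f): Δv = v_e · ln(2.075) = 2770.0 × 0.7300 ≈ 2022.0 m/s.

Δv ≈ 2020 m/s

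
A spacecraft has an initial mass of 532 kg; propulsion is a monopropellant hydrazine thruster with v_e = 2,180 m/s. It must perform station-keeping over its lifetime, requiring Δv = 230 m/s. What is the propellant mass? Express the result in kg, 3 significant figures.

propellant mass ≈ 53.3 kg

By the Tsiolkovsky rocket equation, m₀/m_f = exp(Δv / v_e) = exp(230 / 2180.0) = exp(0.1055) = 1.1113.
m_f = 532 / 1.1113 = 478.719 kg, so propellant = m₀ − m_f = 532 − 478.719 = 53.281 kg.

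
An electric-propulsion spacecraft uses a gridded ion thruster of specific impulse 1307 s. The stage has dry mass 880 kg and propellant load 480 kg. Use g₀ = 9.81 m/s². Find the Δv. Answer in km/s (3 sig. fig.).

Δv ≈ 5.58 km/s

v_e = Isp · g₀ = 1307 × 9.81 = 12821.7 m/s.
m₀ = m_dry + m_prop = 880 + 480 = 1,360 kg.
Δv = v_e · ln(m₀/m_f) = 12821.7 × ln(1.545) = 12821.7 × 0.4353 ≈ 5581.5 m/s.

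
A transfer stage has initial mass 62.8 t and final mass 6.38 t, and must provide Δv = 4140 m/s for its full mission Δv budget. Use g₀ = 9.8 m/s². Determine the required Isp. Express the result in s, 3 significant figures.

ln(m₀/m_f) = ln(62800/6380) = ln(9.843) = 2.2868.
From the ideal rocket equation, v_e = Δv / ln(m₀/m_f) = 4140 / 2.2868 = 1810.4 m/s.
Isp = v_e / g₀ = 1810.4 / 9.8 = 184.7 s.

Isp ≈ 185 s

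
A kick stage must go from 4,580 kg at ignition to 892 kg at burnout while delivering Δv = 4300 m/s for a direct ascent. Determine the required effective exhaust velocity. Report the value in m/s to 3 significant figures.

ln(m₀/m_f) = ln(4580/892) = ln(5.135) = 1.6360.
v_e = Δv / ln(m₀/m_f) = 4300 / 1.6360 = 2628.4 m/s.

v_e ≈ 2630 m/s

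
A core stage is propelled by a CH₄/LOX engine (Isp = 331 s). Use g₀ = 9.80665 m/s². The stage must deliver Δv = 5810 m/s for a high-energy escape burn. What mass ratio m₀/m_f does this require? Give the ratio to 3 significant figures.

v_e = Isp · g₀ = 331 × 9.80665 = 3246.0 m/s.
m₀/m_f = exp(Δv / v_e) = exp(5810 / 3246.0) = exp(1.7899) = 5.9888.

mass ratio ≈ 5.99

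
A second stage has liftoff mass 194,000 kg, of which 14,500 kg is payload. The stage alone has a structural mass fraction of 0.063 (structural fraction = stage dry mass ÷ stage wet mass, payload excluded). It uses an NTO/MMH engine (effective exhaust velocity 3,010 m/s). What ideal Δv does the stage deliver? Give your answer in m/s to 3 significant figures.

Stage wet mass = m₀ − payload = 194,000 − 14,500 = 179,500 kg.
Stage dry mass = ε × stage wet mass = 0.063 × 179,500 = 11,308.5 kg.
Burnout mass m_f = stage dry + payload = 11,308.5 + 14,500 = 25,808.5 kg.
Δv = v_e · ln(194,000/25,808.5) = 3010.0 × ln(7.517) = 3010.0 × 2.0172 ≈ 6072 m/s.

Δv ≈ 6070 m/s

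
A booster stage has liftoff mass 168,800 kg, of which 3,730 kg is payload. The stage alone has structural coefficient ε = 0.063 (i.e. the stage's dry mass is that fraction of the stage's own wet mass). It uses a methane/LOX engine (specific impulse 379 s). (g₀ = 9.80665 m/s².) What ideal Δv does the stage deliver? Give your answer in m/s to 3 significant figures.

Δv ≈ 9220 m/s

Stage wet mass = m₀ − payload = 168,800 − 3,730 = 165,070 kg.
Stage dry mass = ε × stage wet mass = 0.063 × 165,070 = 10,399.4 kg.
Burnout mass m_f = stage dry + payload = 10,399.4 + 3,730 = 14,129.4 kg.
v_e = Isp · g₀ = 379 × 9.80665 = 3716.7 m/s.
Δv = v_e · ln(168,800/14,129.4) = 3716.7 × ln(11.95) = 3716.7 × 2.4805 ≈ 9219 m/s.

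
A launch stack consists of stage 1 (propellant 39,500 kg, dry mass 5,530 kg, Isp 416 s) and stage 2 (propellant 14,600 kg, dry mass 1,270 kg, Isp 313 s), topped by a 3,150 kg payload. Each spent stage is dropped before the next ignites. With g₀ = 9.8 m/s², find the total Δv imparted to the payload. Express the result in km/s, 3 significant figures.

Ignition mass of stage 1 = 39,500+5,530 + 14,600+1,270 + 3,150 = 64,050 kg.
Stage 1: m₀ = 64,050 kg, m_f = 64,050 − 39,500 = 24,550 kg; Δv = 416×9.8×ln(2.609) = 4076.8×0.9590 ≈ 3909 m/s.
Stage 2: m₀ = 19,020 kg, m_f = 19,020 − 14,600 = 4,420 kg; Δv = 313×9.8×ln(4.303) = 3067.4×1.4594 ≈ 4476 m/s.
Total Δv = 3909 + 4476 = 8385 m/s.

Δv ≈ 8.39 km/s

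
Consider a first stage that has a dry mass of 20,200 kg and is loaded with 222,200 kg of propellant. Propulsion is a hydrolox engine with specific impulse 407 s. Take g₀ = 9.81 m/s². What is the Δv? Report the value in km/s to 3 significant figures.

v_e = Isp · g₀ = 407 × 9.81 = 3992.7 m/s.
m₀ = m_dry + m_prop = 20,200 + 222,200 = 242,400 kg.
By the Tsiolkovsky rocket equation, Δv = v_e · ln(m₀/m_f) = 3992.7 × ln(12) = 3992.7 × 2.4849 ≈ 9921.4 m/s.

Δv ≈ 9.92 km/s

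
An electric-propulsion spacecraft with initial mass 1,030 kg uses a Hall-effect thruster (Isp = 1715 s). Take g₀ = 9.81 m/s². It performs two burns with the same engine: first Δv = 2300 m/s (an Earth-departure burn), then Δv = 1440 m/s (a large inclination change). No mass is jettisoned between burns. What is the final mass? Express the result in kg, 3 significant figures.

v_e = Isp · g₀ = 1715 × 9.81 = 16824.2 m/s.
After the first burn: m = 1030 × exp(−2300/16824.2) = 1030 × 0.87222 = 898.387 kg.
After the second burn: m = 898.387 × exp(−1440/16824.2) = 898.387 × 0.91797 = 824.692 kg.

final mass ≈ 825 kg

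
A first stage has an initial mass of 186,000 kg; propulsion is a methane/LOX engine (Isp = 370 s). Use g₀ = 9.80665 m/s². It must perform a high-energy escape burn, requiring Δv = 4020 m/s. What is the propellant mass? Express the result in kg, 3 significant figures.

propellant mass ≈ 125000 kg

v_e = Isp · g₀ = 370 × 9.80665 = 3628.5 m/s.
m₀/m_f = exp(Δv / v_e) = exp(4020 / 3628.5) = exp(1.1079) = 3.0280.
m_f = 186,000 / 3.0280 = 61,426.7 kg, so propellant = m₀ − m_f = 186,000 − 61,426.7 = 124,573.3 kg.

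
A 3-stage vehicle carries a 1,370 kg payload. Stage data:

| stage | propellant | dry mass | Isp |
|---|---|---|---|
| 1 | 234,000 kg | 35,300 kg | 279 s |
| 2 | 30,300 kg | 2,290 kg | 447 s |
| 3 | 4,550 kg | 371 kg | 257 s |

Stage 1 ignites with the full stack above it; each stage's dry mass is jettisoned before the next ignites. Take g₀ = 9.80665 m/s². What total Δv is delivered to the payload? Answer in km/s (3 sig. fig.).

Ignition mass of stage 1 = 234,000+35,300 + 30,300+2,290 + 4,550+371 + 1,370 = 308,181 kg.
Stage 1: m₀ = 308,181 kg, m_f = 308,181 − 234,000 = 74,181 kg; Δv = 279×9.80665×ln(4.154) = 2736.1×1.4242 ≈ 3897 m/s.
Stage 2: m₀ = 38,881 kg, m_f = 38,881 − 30,300 = 8,581 kg; Δv = 447×9.80665×ln(4.531) = 4383.6×1.5110 ≈ 6623 m/s.
Stage 3: m₀ = 6,291 kg, m_f = 6,291 − 4,550 = 1,741 kg; Δv = 257×9.80665×ln(3.613) = 2520.3×1.2847 ≈ 3238 m/s.
Total Δv = 3897 + 6623 + 3238 = 13758 m/s.

Δv ≈ 13.8 km/s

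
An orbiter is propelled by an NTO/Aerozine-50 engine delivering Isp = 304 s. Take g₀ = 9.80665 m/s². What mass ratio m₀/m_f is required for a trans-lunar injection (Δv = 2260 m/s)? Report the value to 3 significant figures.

mass ratio ≈ 2.13

v_e = Isp · g₀ = 304 × 9.80665 = 2981.2 m/s.
From the ideal rocket equation, m₀/m_f = exp(Δv / v_e) = exp(2260 / 2981.2) = exp(0.7581) = 2.1342.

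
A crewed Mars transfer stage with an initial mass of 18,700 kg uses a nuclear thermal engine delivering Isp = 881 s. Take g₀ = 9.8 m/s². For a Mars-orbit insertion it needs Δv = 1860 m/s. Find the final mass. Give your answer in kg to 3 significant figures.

v_e = Isp · g₀ = 881 × 9.8 = 8633.8 m/s.
Rocket equation: m₀/m_f = exp(Δv / v_e) = exp(1860 / 8633.8) = exp(0.2154) = 1.2404.
m_f = m₀ / 1.2404 = 18,700 / 1.2404 = 15,075.8 kg.

final mass ≈ 15100 kg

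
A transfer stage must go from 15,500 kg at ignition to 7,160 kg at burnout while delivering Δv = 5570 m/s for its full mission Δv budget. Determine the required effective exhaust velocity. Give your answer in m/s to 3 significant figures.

ln(m₀/m_f) = ln(15500/7160) = ln(2.165) = 0.7723.
Rocket equation: v_e = Δv / ln(m₀/m_f) = 5570 / 0.7723 = 7211.9 m/s.

v_e ≈ 7210 m/s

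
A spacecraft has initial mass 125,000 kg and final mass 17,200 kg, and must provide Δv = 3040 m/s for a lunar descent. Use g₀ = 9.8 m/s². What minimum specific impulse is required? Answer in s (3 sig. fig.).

ln(m₀/m_f) = ln(125000/17200) = ln(7.267) = 1.9834.
Using Δv = v_e ln(m₀/m_f): v_e = Δv / ln(m₀/m_f) = 3040 / 1.9834 = 1532.7 m/s.
Isp = v_e / g₀ = 1532.7 / 9.8 = 156.4 s.

Isp ≈ 156 s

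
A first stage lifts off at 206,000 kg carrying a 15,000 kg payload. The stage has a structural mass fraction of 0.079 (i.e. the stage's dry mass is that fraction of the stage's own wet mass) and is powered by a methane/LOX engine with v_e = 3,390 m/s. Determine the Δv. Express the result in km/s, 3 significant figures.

Δv ≈ 6.52 km/s

Stage wet mass = m₀ − payload = 206,000 − 15,000 = 191,000 kg.
Stage dry mass = ε × stage wet mass = 0.079 × 191,000 = 15,089 kg.
Burnout mass m_f = stage dry + payload = 15,089 + 15,000 = 30,089 kg.
By the Tsiolkovsky rocket equation, Δv = v_e · ln(206,000/30,089) = 3390.0 × ln(6.846) = 3390.0 × 1.9237 ≈ 6521 m/s.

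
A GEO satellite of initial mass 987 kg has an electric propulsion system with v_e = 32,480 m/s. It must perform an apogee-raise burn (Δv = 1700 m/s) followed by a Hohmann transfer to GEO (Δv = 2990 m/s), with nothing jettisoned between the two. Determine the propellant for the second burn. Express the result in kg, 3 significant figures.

After the first burn: m = 987 × exp(−1700/32480.0) = 987 × 0.94901 = 936.673 kg.
After the second burn: m = 936.673 × exp(−2990/32480.0) = 936.673 × 0.91205 = 854.293 kg.
Second-burn propellant = 936.673 − 854.293 = 82.38 kg.

propellant for the second burn ≈ 82.4 kg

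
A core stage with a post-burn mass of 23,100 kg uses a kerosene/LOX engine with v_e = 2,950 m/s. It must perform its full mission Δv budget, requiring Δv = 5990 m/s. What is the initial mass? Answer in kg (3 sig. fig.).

m₀/m_f = exp(Δv / v_e) = exp(5990 / 2950.0) = exp(2.0305) = 7.6180.
m₀ = m_f × 7.6180 = 23,100 × 7.6180 = 175,976 kg.

initial mass ≈ 176000 kg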